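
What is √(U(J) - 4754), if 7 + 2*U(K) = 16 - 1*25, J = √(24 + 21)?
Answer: I*√4762 ≈ 69.007*I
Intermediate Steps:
J = 3*√5 (J = √45 = 3*√5 ≈ 6.7082)
U(K) = -8 (U(K) = -7/2 + (16 - 1*25)/2 = -7/2 + (16 - 25)/2 = -7/2 + (½)*(-9) = -7/2 - 9/2 = -8)
√(U(J) - 4754) = √(-8 - 4754) = √(-4762) = I*√4762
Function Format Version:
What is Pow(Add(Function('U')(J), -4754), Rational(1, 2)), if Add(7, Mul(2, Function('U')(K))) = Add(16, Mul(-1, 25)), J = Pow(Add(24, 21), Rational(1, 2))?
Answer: Mul(I, Pow(4762, Rational(1, 2))) ≈ Mul(69.007, I)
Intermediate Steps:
J = Mul(3, Pow(5, Rational(1, 2))) (J = Pow(45, Rational(1, 2)) = Mul(3, Pow(5, Rational(1, 2))) ≈ 6.7082)
Function('U')(K) = -8 (Function('U')(K) = Add(Rational(-7, 2), Mul(Rational(1, 2), Add(16, Mul(-1, 25)))) = Add(Rational(-7, 2), Mul(Rational(1, 2), Add(16, -25))) = Add(Rational(-7, 2), Mul(Rational(1, 2), -9)) = Add(Rational(-7, 2), Rational(-9, 2)) = -8)
Pow(Add(Function('U')(J), -4754), Rational(1, 2)) = Pow(Add(-8, -4754), Rational(1, 2)) = Pow(-4762, Rational(1, 2)) = Mul(I, Pow(4762, Rational(1, 2)))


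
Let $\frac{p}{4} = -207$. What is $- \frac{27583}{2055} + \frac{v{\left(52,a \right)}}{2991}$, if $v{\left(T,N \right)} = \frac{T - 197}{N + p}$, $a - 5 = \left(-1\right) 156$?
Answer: $- \frac{8974215468}{668603155} \approx -13.422$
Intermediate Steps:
$a = -151$ ($a = 5 - 156 = -151$)
$p = -828$ ($p = 4 \left(-207\right) = -828$)
$v{\left(T,N \right)} = \frac{-197 + T}{-828 + N}$ ($v{\left(T,N \right)} = \frac{T - 197}{N - 828} = \frac{-197 + T}{-828 + N}$)
$- \frac{27583}{2055} + \frac{v{\left(52,a \right)}}{2991} = - \frac{27583}{2055} + \frac{\frac{1}{-828 - 151} \left(-197 + 52\right)}{2991} = \left(-27583\right) \frac{1}{2055} + \frac{1}{-979} \left(-145\right) \frac{1}{2991} = - \frac{27583}{2055} + \left(- \frac{1}{979}\right) \left(-145\right) \frac{1}{2991} = - \frac{27583}{2055} + \frac{145}{979} \cdot \frac{1}{2991} = - \frac{27583}{2055} + \frac{145}{2928189} = - \frac{8974215468}{668603155}$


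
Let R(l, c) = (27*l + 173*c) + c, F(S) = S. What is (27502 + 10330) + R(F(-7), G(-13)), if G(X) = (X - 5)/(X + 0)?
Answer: 492491/13 ≈ 37884.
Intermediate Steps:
G(X) = (-5 + X)/X
R(l, c) = 27*l + 174*c
(27502 + 10330) + R(F(-7), G(-13)) = (27502 + 10330) + (27*(-7) + 174*((-5 - 13)/(-13))) = 37832 + (-189 + 174*(-1/13*(-18))) = 37832 + (-189 + 174*(18/13)) = 37832 + (-189 + 3132/13) = 37832 + 675/13 = 492491/13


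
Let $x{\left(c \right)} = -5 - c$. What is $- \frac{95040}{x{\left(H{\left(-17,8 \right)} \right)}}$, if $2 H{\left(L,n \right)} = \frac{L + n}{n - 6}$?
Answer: $34560$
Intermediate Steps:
$H{\left(L,n \right)} = \frac{L + n}{2 \left(-6 + n\right)}$ ($H{\left(L,n \right)} = \frac{\left(L + n\right) \frac{1}{n - 6}}{2} = \frac{\left(L + n\right) \frac{1}{-6 + n}}{2} = \frac{\frac{1}{-6 + n} \left(L + n\right)}{2} = \frac{L + n}{2 \left(-6 + n\right)}$)
$- \frac{95040}{x{\left(H{\left(-17,8 \right)} \right)}} = - \frac{95040}{-5 - \frac{-17 + 8}{2 \left(-6 + 8\right)}} = - \frac{95040}{-5 - \frac{1}{2} \cdot \frac{1}{2} \left(-9\right)} = - \frac{95040}{-5 - - \frac{9}{4}} = - \frac{95040}{-5 + \frac{9}{4}} = - \frac{95040}{- \frac{11}{4}} = \left(-95040\right) \left(- \frac{4}{11}\right) = 34560$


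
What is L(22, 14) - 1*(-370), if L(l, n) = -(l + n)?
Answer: 334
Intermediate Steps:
L(l, n) = -l - n
L(22, 14) - 1*(-370) = (-1*22 - 1*14) - 1*(-370) = (-22 - 14) + 370 = -36 + 370 = 334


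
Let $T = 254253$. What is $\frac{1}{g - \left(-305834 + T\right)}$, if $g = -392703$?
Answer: $- \frac{1}{341122} \approx -2.9315 \cdot 10^{-6}$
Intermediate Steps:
$\frac{1}{g - \left(-305834 + T\right)} = \frac{1}{-392703 + \left(305834 - 254253\right)} = \frac{1}{-392703 + 51581} = \frac{1}{-341122} = - \frac{1}{341122}$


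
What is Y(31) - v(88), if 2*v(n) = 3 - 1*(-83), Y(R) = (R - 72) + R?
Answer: -53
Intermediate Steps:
Y(R) = -72 + 2*R (Y(R) = (-72 + R) + R = -72 + 2*R)
v(n) = 43 (v(n) = (3 - 1*(-83))/2 = (3 + 83)/2 = (1/2)*86 = 43)
Y(31) - v(88) = (-72 + 2*31) - 1*43 = (-72 + 62) - 43 = -10 - 43 = -53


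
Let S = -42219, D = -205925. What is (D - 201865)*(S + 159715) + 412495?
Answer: -47913281345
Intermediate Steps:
(D - 201865)*(S + 159715) + 412495 = (-205925 - 201865)*(-42219 + 159715) + 412495 = -407790*117496 + 412495 = -47913693840 + 412495 = -47913281345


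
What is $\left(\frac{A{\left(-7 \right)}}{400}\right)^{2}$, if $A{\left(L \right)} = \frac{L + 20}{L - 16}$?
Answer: $\frac{169}{84640000} \approx 1.9967 \cdot 10^{-6}$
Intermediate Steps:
$A{\left(L \right)} = \frac{20 + L}{-16 + L}$
$\left(\frac{A{\left(-7 \right)}}{400}\right)^{2} = \left(\frac{\frac{1}{-16 - 7} \left(20 - 7\right)}{400}\right)^{2} = \left(\frac{1}{-23} \cdot 13 \cdot \frac{1}{400}\right)^{2} = \left(\left(- \frac{1}{23}\right) 13 \cdot \frac{1}{400}\right)^{2} = \left(\left(- \frac{13}{23}\right) \frac{1}{400}\right)^{2} = \left(- \frac{13}{9200}\right)^{2} = \frac{169}{84640000}$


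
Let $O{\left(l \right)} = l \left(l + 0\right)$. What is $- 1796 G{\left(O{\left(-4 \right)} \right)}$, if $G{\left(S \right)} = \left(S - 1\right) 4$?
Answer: $-107760$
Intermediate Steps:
$O{\left(l \right)} = l^{2}$ ($O{\left(l \right)} = l l = l^{2}$)
$G{\left(S \right)} = -4 + 4 S$ ($G{\left(S \right)} = \left(-1 + S\right) 4 = -4 + 4 S$)
$- 1796 G{\left(O{\left(-4 \right)} \right)} = - 1796 \left(-4 + 4 \left(-4\right)^{2}\right) = - 1796 \left(-4 + 4 \cdot 16\right) = - 1796 \left(-4 + 64\right) = \left(-1796\right) 60 = -107760$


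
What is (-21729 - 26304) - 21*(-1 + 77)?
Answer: -49629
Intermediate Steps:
(-21729 - 26304) - 21*(-1 + 77) = -48033 - 21*76 = -48033 - 1596 = -49629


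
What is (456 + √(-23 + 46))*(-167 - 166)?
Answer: -151848 - 333*√23 ≈ -1.5345e+5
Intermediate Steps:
(456 + √(-23 + 46))*(-167 - 166) = (456 + √23)*(-333) = -151848 - 333*√23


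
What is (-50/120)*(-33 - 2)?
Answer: 175/12 ≈ 14.583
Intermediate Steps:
(-50/120)*(-33 - 2) = -50*1/120*(-35) = -5/12*(-35) = 175/12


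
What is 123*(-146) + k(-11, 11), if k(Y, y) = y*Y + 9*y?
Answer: -17980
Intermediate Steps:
k(Y, y) = 9*y + Y*y (k(Y, y) = Y*y + 9*y = 9*y + Y*y)
123*(-146) + k(-11, 11) = 123*(-146) + 11*(9 - 11) = -17958 + 11*(-2) = -17958 - 22 = -17980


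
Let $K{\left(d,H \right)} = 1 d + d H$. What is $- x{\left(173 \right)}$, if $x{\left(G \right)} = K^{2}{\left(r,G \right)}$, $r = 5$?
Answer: $-756900$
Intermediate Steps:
$K{\left(d,H \right)} = d + H d$
$x{\left(G \right)} = \left(5 + 5 G\right)^{2}$ ($x{\left(G \right)} = \left(5 \left(1 + G\right)\right)^{2} = \left(5 + 5 G\right)^{2}$)
$- x{\left(173 \right)} = - 25 \left(1 + 173\right)^{2} = - 25 \cdot 174^{2} = - 25 \cdot 30276 = \left(-1\right) 756900 = -756900$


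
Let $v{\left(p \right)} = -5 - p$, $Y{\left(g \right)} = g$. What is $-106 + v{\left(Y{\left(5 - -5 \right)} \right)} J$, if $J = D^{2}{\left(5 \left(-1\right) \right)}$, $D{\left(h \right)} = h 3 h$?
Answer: $-84481$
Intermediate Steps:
$D{\left(h \right)} = 3 h^{2}$ ($D{\left(h \right)} = 3 h h = 3 h^{2}$)
$J = 5625$ ($J = \left(3 \left(5 \left(-1\right)\right)^{2}\right)^{2} = \left(3 \left(-5\right)^{2}\right)^{2} = \left(3 \cdot 25\right)^{2} = 75^{2} = 5625$)
$-106 + v{\left(Y{\left(5 - -5 \right)} \right)} J = -106 + \left(-5 - \left(5 - -5\right)\right) 5625 = -106 + \left(-5 - \left(5 + 5\right)\right) 5625 = -106 + \left(-5 - 10\right) 5625 = -106 - 84375 = -84481$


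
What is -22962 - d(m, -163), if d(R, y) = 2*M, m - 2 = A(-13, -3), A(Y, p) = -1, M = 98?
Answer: -23158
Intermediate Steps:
m = 1 (m = 2 - 1 = 1)
d(R, y) = 196 (d(R, y) = 2*98 = 196)
-22962 - d(m, -163) = -22962 - 1*196 = -22962 - 196 = -23158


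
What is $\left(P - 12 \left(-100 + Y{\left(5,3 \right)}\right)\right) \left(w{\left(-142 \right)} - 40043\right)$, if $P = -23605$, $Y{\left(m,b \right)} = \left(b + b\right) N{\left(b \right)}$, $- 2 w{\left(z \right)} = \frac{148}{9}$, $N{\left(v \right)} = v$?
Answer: $\frac{8153988281}{9} \approx 9.06 \cdot 10^{8}$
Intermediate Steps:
$w{\left(z \right)} = - \frac{74}{9}$ ($w{\left(z \right)} = - \frac{148 \cdot \frac{1}{9}}{2} = \left(- \frac{1}{2}\right) \frac{148}{9} = - \frac{74}{9}$)
$Y{\left(m,b \right)} = 2 b^{2}$ ($Y{\left(m,b \right)} = \left(b + b\right) b = 2 b b = 2 b^{2}$)
$\left(P - 12 \left(-100 + Y{\left(5,3 \right)}\right)\right) \left(w{\left(-142 \right)} - 40043\right) = \left(-23605 - 12 \left(-100 + 2 \cdot 3^{2}\right)\right) \left(- \frac{74}{9} - 40043\right) = \left(-23605 - 12 \left(-100 + 2 \cdot 9\right)\right) \left(- \frac{360461}{9}\right) = \left(-23605 - 12 \left(-100 + 18\right)\right) \left(- \frac{360461}{9}\right) = \left(-23605 - -984\right) \left(- \frac{360461}{9}\right) = \left(-23605 + 984\right) \left(- \frac{360461}{9}\right) = \left(-22621\right) \left(- \frac{360461}{9}\right) = \frac{8153988281}{9}$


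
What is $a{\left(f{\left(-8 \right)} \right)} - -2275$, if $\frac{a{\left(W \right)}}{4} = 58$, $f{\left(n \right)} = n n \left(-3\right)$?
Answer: $2507$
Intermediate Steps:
$f{\left(n \right)} = - 3 n^{2}$ ($f{\left(n \right)} = n^{2} \left(-3\right) = - 3 n^{2}$)
$a{\left(W \right)} = 232$ ($a{\left(W \right)} = 4 \cdot 58 = 232$)
$a{\left(f{\left(-8 \right)} \right)} - -2275 = 232 - -2275 = 232 + 2275 = 2507$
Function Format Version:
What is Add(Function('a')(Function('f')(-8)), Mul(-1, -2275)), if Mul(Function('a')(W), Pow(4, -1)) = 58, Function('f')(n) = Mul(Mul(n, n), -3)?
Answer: 2507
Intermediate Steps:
Function('f')(n) = Mul(-3, Pow(n, 2)) (Function('f')(n) = Mul(Pow(n, 2), -3) = Mul(-3, Pow(n, 2)))
Function('a')(W) = 232 (Function('a')(W) = Mul(4, 58) = 232)
Add(Function('a')(Function('f')(-8)), Mul(-1, -2275)) = Add(232, Mul(-1, -2275)) = Add(232, 2275) = 2507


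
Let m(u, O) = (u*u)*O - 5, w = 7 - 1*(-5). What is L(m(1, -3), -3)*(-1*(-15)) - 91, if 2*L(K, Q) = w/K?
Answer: -409/4 ≈ -102.25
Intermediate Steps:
w = 12 (w = 7 + 5 = 12)
m(u, O) = -5 + O*u**2 (m(u, O) = u**2*O - 5 = O*u**2 - 5 = -5 + O*u**2)
L(K, Q) = 6/K (L(K, Q) = (12/K)/2 = 6/K)
L(m(1, -3), -3)*(-1*(-15)) - 91 = (6/(-5 - 3*1**2))*(-1*(-15)) - 91 = (6/(-5 - 3*1))*15 - 91 = (6/(-5 - 3))*15 - 91 = (6/(-8))*15 - 91 = (6*(-1/8))*15 - 91 = -3/4*15 - 91 = -45/4 - 91 = -409/4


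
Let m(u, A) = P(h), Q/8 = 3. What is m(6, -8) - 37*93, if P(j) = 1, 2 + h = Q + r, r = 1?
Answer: -3440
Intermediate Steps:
Q = 24 (Q = 8*3 = 24)
h = 23 (h = -2 + (24 + 1) = -2 + 25 = 23)
m(u, A) = 1
m(6, -8) - 37*93 = 1 - 37*93 = 1 - 3441 = -3440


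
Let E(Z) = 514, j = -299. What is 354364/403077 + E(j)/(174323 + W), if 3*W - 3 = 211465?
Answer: 260879577802/296034662649 ≈ 0.88125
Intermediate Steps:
W = 211468/3 (W = 1 + (1/3)*211465 = 1 + 211465/3 = 211468/3 ≈ 70489.)
354364/403077 + E(j)/(174323 + W) = 354364/403077 + 514/(174323 + 211468/3) = 354364*(1/403077) + 514/(734437/3) = 354364/403077 + 514*(3/734437) = 354364/403077 + 1542/734437 = 260879577802/296034662649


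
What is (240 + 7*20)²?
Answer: 144400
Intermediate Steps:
(240 + 7*20)² = (240 + 140)² = 380² = 144400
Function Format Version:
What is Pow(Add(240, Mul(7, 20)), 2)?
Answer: 144400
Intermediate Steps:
Pow(Add(240, Mul(7, 20)), 2) = Pow(Add(240, 140), 2) = Pow(380, 2) = 144400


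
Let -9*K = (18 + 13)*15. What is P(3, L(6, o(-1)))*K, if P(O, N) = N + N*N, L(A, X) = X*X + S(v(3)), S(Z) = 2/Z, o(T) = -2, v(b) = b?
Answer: -36890/27 ≈ -1366.3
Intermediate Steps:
L(A, X) = ⅔ + X² (L(A, X) = X*X + 2/3 = X² + 2*(⅓) = X² + ⅔ = ⅔ + X²)
P(O, N) = N + N²
K = -155/3 (K = -(18 + 13)*15/9 = -31*15/9 = -⅑*465 = -155/3 ≈ -51.667)
P(3, L(6, o(-1)))*K = ((⅔ + (-2)²)*(1 + (⅔ + (-2)²)))*(-155/3) = ((⅔ + 4)*(1 + (⅔ + 4)))*(-155/3) = (14*(1 + 14/3)/3)*(-155/3) = ((14/3)*(17/3))*(-155/3) = (238/9)*(-155/3) = -36890/27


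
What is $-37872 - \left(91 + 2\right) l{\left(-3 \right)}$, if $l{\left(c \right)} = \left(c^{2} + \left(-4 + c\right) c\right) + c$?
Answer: $-40383$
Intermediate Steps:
$l{\left(c \right)} = c + c^{2} + c \left(-4 + c\right)$ ($l{\left(c \right)} = \left(c^{2} + c \left(-4 + c\right)\right) + c = c + c^{2} + c \left(-4 + c\right)$)
$-37872 - \left(91 + 2\right) l{\left(-3 \right)} = -37872 - \left(91 + 2\right) \left(- 3 \left(-3 + 2 \left(-3\right)\right)\right) = -37872 - 93 \left(- 3 \left(-3 - 6\right)\right) = -37872 - 93 \left(\left(-3\right) \left(-9\right)\right) = -37872 - 93 \cdot 27 = -37872 - 2511 = -40383$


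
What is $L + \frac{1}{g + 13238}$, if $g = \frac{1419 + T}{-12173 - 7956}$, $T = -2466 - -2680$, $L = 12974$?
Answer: $\frac{3457130799335}{266466069} \approx 12974.0$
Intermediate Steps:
$T = 214$ ($T = -2466 + 2680 = 214$)
$g = - \frac{1633}{20129}$ ($g = \frac{1419 + 214}{-12173 - 7956} = \frac{1633}{-20129} = 1633 \left(- \frac{1}{20129}\right) = - \frac{1633}{20129} \approx -0.081127$)
$L + \frac{1}{g + 13238} = 12974 + \frac{1}{- \frac{1633}{20129} + 13238} = 12974 + \frac{1}{\frac{266466069}{20129}} = 12974 + \frac{20129}{266466069} = \frac{3457130799335}{266466069}$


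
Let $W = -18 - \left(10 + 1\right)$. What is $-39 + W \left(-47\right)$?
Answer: $1324$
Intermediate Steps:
$W = -29$ ($W = -18 - 11 = -29$)
$-39 + W \left(-47\right) = -39 - -1363 = -39 + 1363 = 1324$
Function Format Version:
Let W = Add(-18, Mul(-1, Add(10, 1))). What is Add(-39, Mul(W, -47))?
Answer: 1324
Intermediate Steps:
W = -29 (W = Add(-18, Mul(-1, 11)) = Add(-18, -11) = -29)
Add(-39, Mul(W, -47)) = Add(-39, Mul(-29, -47)) = Add(-39, 1363) = 1324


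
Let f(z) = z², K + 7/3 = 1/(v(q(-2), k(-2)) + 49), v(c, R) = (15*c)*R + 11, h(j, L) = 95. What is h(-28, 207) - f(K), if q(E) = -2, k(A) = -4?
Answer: 2902439/32400 ≈ 89.581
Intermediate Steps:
v(c, R) = 11 + 15*R*c (v(c, R) = 15*R*c + 11 = 11 + 15*R*c)
K = -419/180 (K = -7/3 + 1/((11 + 15*(-4)*(-2)) + 49) = -7/3 + 1/((11 + 120) + 49) = -7/3 + 1/(131 + 49) = -7/3 + 1/180 = -419/180 ≈ -2.3278)
h(-28, 207) - f(K) = 95 - (-419/180)² = 95 - 1*175561/32400 = 95 - 175561/32400 = 2902439/32400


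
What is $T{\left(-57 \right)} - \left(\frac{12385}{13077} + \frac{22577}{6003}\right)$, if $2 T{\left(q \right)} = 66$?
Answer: $\frac{82257557}{2907453} \approx 28.292$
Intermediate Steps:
$T{\left(q \right)} = 33$ ($T{\left(q \right)} = \frac{1}{2} \cdot 66 = 33$)
$T{\left(-57 \right)} - \left(\frac{12385}{13077} + \frac{22577}{6003}\right) = 33 - \left(\frac{12385}{13077} + \frac{22577}{6003}\right) = 33 - \frac{13688392}{2907453} = \frac{82257557}{2907453}$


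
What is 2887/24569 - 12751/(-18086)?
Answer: 365493601/444354934 ≈ 0.82253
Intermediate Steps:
2887/24569 - 12751/(-18086) = 2887*(1/24569) - 12751*(-1/18086) = 2887/24569 + 12751/18086 = 365493601/444354934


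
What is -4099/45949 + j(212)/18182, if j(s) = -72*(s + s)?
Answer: -738629545/417722359 ≈ -1.7682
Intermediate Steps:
j(s) = -144*s
-4099/45949 + j(212)/18182 = -4099/45949 - 144*212/18182 = -4099*1/45949 - 30528*1/18182 = -4099/45949 - 15264/9091 = -738629545/417722359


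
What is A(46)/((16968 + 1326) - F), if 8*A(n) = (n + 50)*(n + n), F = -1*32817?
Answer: 368/17037 ≈ 0.021600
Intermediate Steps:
F = -32817
A(n) = n*(50 + n)/4 (A(n) = ((n + 50)*(n + n))/8 = ((50 + n)*(2*n))/8 = (2*n*(50 + n))/8 = n*(50 + n)/4)
A(46)/((16968 + 1326) - F) = ((1/4)*46*(50 + 46))/((16968 + 1326) - 1*(-32817)) = ((1/4)*46*96)/(18294 + 32817) = 1104/51111 = 1104*(1/51111) = 368/17037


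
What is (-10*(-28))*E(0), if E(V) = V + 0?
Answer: 0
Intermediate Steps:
E(V) = V
(-10*(-28))*E(0) = -10*(-28)*0 = 280*0 = 0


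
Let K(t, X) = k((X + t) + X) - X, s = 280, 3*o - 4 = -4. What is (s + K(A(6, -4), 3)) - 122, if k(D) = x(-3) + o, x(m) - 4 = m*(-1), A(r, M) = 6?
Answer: 162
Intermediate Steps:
o = 0 (o = 4/3 + (1/3)*(-4) = 4/3 - 4/3 = 0)
x(m) = 4 - m (x(m) = 4 + m*(-1) = 4 - m)
k(D) = 7 (k(D) = (4 - 1*(-3)) + 0 = (4 + 3) + 0 = 7 + 0 = 7)
K(t, X) = 7 - X
(s + K(A(6, -4), 3)) - 122 = (280 + (7 - 1*3)) - 122 = (280 + (7 - 3)) - 122 = (280 + 4) - 122 = 284 - 122 = 162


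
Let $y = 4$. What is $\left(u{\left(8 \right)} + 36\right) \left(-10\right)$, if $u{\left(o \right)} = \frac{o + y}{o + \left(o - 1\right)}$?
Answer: $-368$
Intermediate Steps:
$u{\left(o \right)} = \frac{4 + o}{-1 + 2 o}$ ($u{\left(o \right)} = \frac{o + 4}{o + \left(o - 1\right)} = \frac{4 + o}{o + \left(-1 + o\right)} = \frac{4 + o}{-1 + 2 o}$)
$\left(u{\left(8 \right)} + 36\right) \left(-10\right) = \left(\frac{4 + 8}{-1 + 2 \cdot 8} + 36\right) \left(-10\right) = \left(\frac{1}{-1 + 16} \cdot 12 + 36\right) \left(-10\right) = \left(\frac{1}{15} \cdot 12 + 36\right) \left(-10\right) = \left(\frac{4}{5} + 36\right) \left(-10\right) = \frac{184}{5} \left(-10\right) = -368$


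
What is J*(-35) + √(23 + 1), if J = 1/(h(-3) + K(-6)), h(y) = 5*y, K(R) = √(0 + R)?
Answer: (12 + 35*I + 30*I*√6)/(√6 + 15*I) ≈ 7.1717 + 0.37113*I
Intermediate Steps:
K(R) = √R
J = 1/(-15 + I*√6) (J = 1/(5*(-3) + √(-6)) = 1/(-15 + I*√6) ≈ -0.064935 - 0.010604*I)
J*(-35) + √(23 + 1) = (-5/77 - I*√6/231)*(-35) + √(23 + 1) = (25/11 + 5*I*√6/33) + √24 = (25/11 + 5*I*√6/33) + 2*√6 = 25/11 + 2*√6 + 5*I*√6/33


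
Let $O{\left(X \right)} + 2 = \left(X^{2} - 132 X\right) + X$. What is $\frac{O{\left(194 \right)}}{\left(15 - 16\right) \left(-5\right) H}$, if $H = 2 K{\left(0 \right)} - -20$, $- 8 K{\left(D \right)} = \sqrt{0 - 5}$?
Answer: $\frac{156416}{1281} + \frac{9776 i \sqrt{5}}{6405} \approx 122.1 + 3.4129 i$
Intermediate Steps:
$K{\left(D \right)} = - \frac{i \sqrt{5}}{8}$ ($K{\left(D \right)} = - \frac{\sqrt{0 - 5}}{8} = - \frac{\sqrt{-5}}{8} = - \frac{i \sqrt{5}}{8}$)
$H = 20 - \frac{i \sqrt{5}}{4}$ ($H = 2 \left(- \frac{i \sqrt{5}}{8}\right) - -20 = - \frac{i \sqrt{5}}{4} + 20 = 20 - \frac{i \sqrt{5}}{4} \approx 20.0 - 0.55902 i$)
$O{\left(X \right)} = -2 + X^{2} - 131 X$ ($O{\left(X \right)} = -2 + \left(\left(X^{2} - 132 X\right) + X\right) = -2 + \left(X^{2} - 131 X\right) = -2 + X^{2} - 131 X$)
$\frac{O{\left(194 \right)}}{\left(15 - 16\right) \left(-5\right) H} = \frac{-2 + 194^{2} - 25414}{\left(15 - 16\right) \left(-5\right) \left(20 - \frac{i \sqrt{5}}{4}\right)} = \frac{-2 + 37636 - 25414}{\left(-1\right) \left(-5\right) \left(20 - \frac{i \sqrt{5}}{4}\right)} = \frac{12220}{5 \left(20 - \frac{i \sqrt{5}}{4}\right)} = \frac{12220}{100 - \frac{5 i \sqrt{5}}{4}}$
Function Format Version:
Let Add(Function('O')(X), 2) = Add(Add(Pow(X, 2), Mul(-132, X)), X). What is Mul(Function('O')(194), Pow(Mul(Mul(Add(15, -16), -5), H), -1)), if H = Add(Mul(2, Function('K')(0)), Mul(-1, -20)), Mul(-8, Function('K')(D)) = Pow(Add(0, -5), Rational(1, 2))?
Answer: Add(Rational(156416, 1281), Mul(Rational(9776, 6405), I, Pow(5, Rational(1, 2)))) ≈ Add(122.10, Mul(3.4129, I))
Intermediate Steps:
Function('K')(D) = Mul(Rational(-1, 8), I, Pow(5, Rational(1, 2))) (Function('K')(D) = Mul(Rational(-1, 8), Pow(Add(0, -5), Rational(1, 2))) = Mul(Rational(-1, 8), Pow(-5, Rational(1, 2))) = Mul(Rational(-1, 8), Mul(I, Pow(5, Rational(1, 2)))) = Mul(Rational(-1, 8), I, Pow(5, Rational(1, 2))))
H = Add(20, Mul(Rational(-1, 4), I, Pow(5, Rational(1, 2)))) (H = Add(Mul(2, Mul(Rational(-1, 8), I, Pow(5, Rational(1, 2)))), Mul(-1, -20)) = Add(Mul(Rational(-1, 4), I, Pow(5, Rational(1, 2))), 20) = Add(20, Mul(Rational(-1, 4), I, Pow(5, Rational(1, 2)))) ≈ Add(20.000, Mul(-0.55902, I)))
Function('O')(X) = Add(-2, Pow(X, 2), Mul(-131, X)) (Function('O')(X) = Add(-2, Add(Add(Pow(X, 2), Mul(-132, X)), X)) = Add(-2, Add(Pow(X, 2), Mul(-131, X))) = Add(-2, Pow(X, 2), Mul(-131, X)))
Mul(Function('O')(194), Pow(Mul(Mul(Add(15, -16), -5), H), -1)) = Mul(Add(-2, Pow(194, 2), Mul(-131, 194)), Pow(Mul(Mul(Add(15, -16), -5), Add(20, Mul(Rational(-1, 4), I, Pow(5, Rational(1, 2))))), -1)) = Mul(Add(-2, 37636, -25414), Pow(Mul(Mul(-1, -5), Add(20, Mul(Rational(-1, 4), I, Pow(5, Rational(1, 2))))), -1)) = Mul(12220, Pow(Mul(5, Add(20, Mul(Rational(-1, 4), I, Pow(5, Rational(1, 2))))), -1)) = Mul(12220, Pow(Add(100, Mul(Rational(-5, 4), I, Pow(5, Rational(1, 2)))), -1))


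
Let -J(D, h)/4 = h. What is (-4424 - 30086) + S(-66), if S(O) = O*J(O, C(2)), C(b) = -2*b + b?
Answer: -35038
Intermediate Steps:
C(b) = -b
J(D, h) = -4*h
S(O) = 8*O (S(O) = O*(-(-4)*2) = O*(-4*(-2)) = O*8 = 8*O)
(-4424 - 30086) + S(-66) = (-4424 - 30086) + 8*(-66) = -34510 - 528 = -35038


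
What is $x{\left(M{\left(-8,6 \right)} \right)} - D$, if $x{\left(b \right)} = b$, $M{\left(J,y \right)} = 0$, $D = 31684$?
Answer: $-31684$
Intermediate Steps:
$x{\left(M{\left(-8,6 \right)} \right)} - D = 0 - 31684 = -31684$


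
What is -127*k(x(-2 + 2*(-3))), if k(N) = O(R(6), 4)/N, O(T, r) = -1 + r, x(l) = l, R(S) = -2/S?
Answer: 381/8 ≈ 47.625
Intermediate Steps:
k(N) = 3/N (k(N) = (-1 + 4)/N = 3/N)
-127*k(x(-2 + 2*(-3))) = -381/(-2 + 2*(-3)) = -381/(-2 - 6) = -381/(-8) = -381*(-1)/8 = -127*(-3/8) = 381/8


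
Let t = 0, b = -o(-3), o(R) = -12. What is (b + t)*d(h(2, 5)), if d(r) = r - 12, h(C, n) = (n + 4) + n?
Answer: 24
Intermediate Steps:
h(C, n) = 4 + 2*n (h(C, n) = (4 + n) + n = 4 + 2*n)
b = 12 (b = -1*(-12) = 12)
d(r) = -12 + r
(b + t)*d(h(2, 5)) = (12 + 0)*(-12 + (4 + 2*5)) = 12*(-12 + (4 + 10)) = 12*(-12 + 14) = 12*2 = 24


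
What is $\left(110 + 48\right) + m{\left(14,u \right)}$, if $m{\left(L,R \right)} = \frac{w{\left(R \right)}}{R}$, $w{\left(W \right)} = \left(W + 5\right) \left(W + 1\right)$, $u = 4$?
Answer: $\frac{677}{4} \approx 169.25$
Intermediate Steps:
$w{\left(W \right)} = \left(1 + W\right) \left(5 + W\right)$ ($w{\left(W \right)} = \left(5 + W\right) \left(1 + W\right) = \left(1 + W\right) \left(5 + W\right)$)
$m{\left(L,R \right)} = \frac{5 + R^{2} + 6 R}{R}$
$\left(110 + 48\right) + m{\left(14,u \right)} = \left(110 + 48\right) + \left(6 + 4 + \frac{5}{4}\right) = 158 + \left(6 + 4 + 5 \cdot \frac{1}{4}\right) = 158 + \left(6 + 4 + \frac{5}{4}\right) = 158 + \frac{45}{4} = \frac{677}{4}$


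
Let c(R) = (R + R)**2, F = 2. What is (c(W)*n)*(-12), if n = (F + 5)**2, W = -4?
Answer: -37632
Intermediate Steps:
c(R) = 4*R**2 (c(R) = (2*R)**2 = 4*R**2)
n = 49 (n = (2 + 5)**2 = 7**2 = 49)
(c(W)*n)*(-12) = ((4*(-4)**2)*49)*(-12) = ((4*16)*49)*(-12) = (64*49)*(-12) = 3136*(-12) = -37632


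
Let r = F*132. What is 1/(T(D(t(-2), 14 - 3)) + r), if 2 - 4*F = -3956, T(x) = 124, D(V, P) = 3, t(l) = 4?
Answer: 1/130738 ≈ 7.6489e-6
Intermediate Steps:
F = 1979/2 (F = ½ - ¼*(-3956) = ½ + 989 = 1979/2 ≈ 989.50)
r = 130614 (r = (1979/2)*132 = 130614)
1/(T(D(t(-2), 14 - 3)) + r) = 1/(124 + 130614) = 1/130738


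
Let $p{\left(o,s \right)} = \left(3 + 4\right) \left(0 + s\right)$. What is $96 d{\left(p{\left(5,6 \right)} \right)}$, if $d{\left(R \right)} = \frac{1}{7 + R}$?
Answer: $\frac{96}{49} \approx 1.9592$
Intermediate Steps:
$p{\left(o,s \right)} = 7 s$
$96 d{\left(p{\left(5,6 \right)} \right)} = \frac{96}{7 + 7 \cdot 6} = \frac{96}{7 + 42} = \frac{96}{49}$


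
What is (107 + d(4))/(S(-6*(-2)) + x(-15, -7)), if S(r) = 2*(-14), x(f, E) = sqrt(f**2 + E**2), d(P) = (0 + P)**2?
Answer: -574/85 - 41*sqrt(274)/170 ≈ -10.745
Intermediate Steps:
d(P) = P**2
x(f, E) = sqrt(E**2 + f**2)
S(r) = -28
(107 + d(4))/(S(-6*(-2)) + x(-15, -7)) = (107 + 4**2)/(-28 + sqrt((-7)**2 + (-15)**2)) = (107 + 16)/(-28 + sqrt(49 + 225)) = 123/(-28 + sqrt(274))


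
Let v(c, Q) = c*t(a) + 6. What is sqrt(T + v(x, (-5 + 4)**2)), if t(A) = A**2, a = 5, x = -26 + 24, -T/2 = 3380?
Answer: 18*I*sqrt(21) ≈ 82.486*I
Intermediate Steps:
T = -6760 (T = -2*3380 = -6760)
x = -2
v(c, Q) = 6 + 25*c (v(c, Q) = c*5**2 + 6 = c*25 + 6 = 25*c + 6 = 6 + 25*c)
sqrt(T + v(x, (-5 + 4)**2)) = sqrt(-6760 + (6 + 25*(-2))) = sqrt(-6760 + (6 - 50)) = sqrt(-6760 - 44) = sqrt(-6804) = 18*I*sqrt(21)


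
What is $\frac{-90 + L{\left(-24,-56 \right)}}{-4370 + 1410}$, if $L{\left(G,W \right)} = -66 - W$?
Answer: $\frac{5}{148} \approx 0.033784$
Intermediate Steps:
$\frac{-90 + L{\left(-24,-56 \right)}}{-4370 + 1410} = \frac{-90 - 10}{-4370 + 1410} = \frac{-90 + \left(-66 + 56\right)}{-2960} = \left(-90 - 10\right) \left(- \frac{1}{2960}\right) = \left(-100\right) \left(- \frac{1}{2960}\right) = \frac{5}{148}$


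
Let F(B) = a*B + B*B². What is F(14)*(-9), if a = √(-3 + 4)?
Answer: -24822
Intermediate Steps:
a = 1 (a = √1 = 1)
F(B) = B + B³ (F(B) = 1*B + B*B² = B + B³)
F(14)*(-9) = (14 + 14³)*(-9) = (14 + 2744)*(-9) = 2758*(-9) = -24822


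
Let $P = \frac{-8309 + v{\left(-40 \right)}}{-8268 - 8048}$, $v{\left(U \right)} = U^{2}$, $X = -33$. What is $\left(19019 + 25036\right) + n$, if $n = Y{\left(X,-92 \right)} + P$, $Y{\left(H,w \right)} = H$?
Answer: $\frac{718269661}{16316} \approx 44022.0$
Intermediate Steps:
$P = \frac{6709}{16316}$ ($P = \frac{-8309 + \left(-40\right)^{2}}{-8268 - 8048} = \frac{-8309 + 1600}{-16316} = \left(-6709\right) \left(- \frac{1}{16316}\right) = \frac{6709}{16316} \approx 0.41119$)
$n = - \frac{531719}{16316}$ ($n = -33 + \frac{6709}{16316} = - \frac{531719}{16316} \approx -32.589$)
$\left(19019 + 25036\right) + n = \left(19019 + 25036\right) - \frac{531719}{16316} = 44055 - \frac{531719}{16316} = \frac{718269661}{16316}$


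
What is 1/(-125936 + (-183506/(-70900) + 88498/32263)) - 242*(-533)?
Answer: 18577833756863203196/144029846324461 ≈ 1.2899e+5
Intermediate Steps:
1/(-125936 + (-183506/(-70900) + 88498/32263)) - 242*(-533) = 1/(-125936 + (-183506*(-1/70900) + 88498*(1/32263))) - 1*(-128986) = 1/(-125936 + (91753/35450 + 88498/32263)) + 128986 = 1/(-125936 + 6097481139/1143723350) + 128986 = 1/(-144029846324461/1143723350) + 128986 = -1143723350/144029846324461 + 128986 = 18577833756863203196/144029846324461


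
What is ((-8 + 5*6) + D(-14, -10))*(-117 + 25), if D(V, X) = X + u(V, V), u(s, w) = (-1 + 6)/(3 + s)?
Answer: -11684/11 ≈ -1062.2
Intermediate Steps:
u(s, w) = 5/(3 + s)
D(V, X) = X + 5/(3 + V)
((-8 + 5*6) + D(-14, -10))*(-117 + 25) = ((-8 + 5*6) + (5 - 10*(3 - 14))/(3 - 14))*(-117 + 25) = ((-8 + 30) + (5 - 10*(-11))/(-11))*(-92) = (22 - (5 + 110)/11)*(-92) = (22 - 1/11*115)*(-92) = (22 - 115/11)*(-92) = (127/11)*(-92) = -11684/11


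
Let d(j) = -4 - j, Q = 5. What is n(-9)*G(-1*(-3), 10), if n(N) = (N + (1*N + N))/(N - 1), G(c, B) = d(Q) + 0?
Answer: -243/10 ≈ -24.300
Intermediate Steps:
G(c, B) = -9 (G(c, B) = (-4 - 1*5) + 0 = (-4 - 5) + 0 = -9 + 0 = -9)
n(N) = 3*N/(-1 + N) (n(N) = (N + (N + N))/(-1 + N) = (N + 2*N)/(-1 + N) = (3*N)/(-1 + N) = 3*N/(-1 + N))
n(-9)*G(-1*(-3), 10) = (3*(-9)/(-1 - 9))*(-9) = (3*(-9)/(-10))*(-9) = (3*(-9)*(-1/10))*(-9) = (27/10)*(-9) = -243/10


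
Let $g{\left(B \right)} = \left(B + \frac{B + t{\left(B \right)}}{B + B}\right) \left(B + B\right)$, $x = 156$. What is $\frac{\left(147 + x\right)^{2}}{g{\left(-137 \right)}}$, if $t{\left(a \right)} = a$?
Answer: $\frac{91809}{37264} \approx 2.4637$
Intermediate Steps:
$g{\left(B \right)} = 2 B \left(1 + B\right)$ ($g{\left(B \right)} = \left(B + \frac{B + B}{B + B}\right) \left(B + B\right) = \left(B + \frac{2 B}{2 B}\right) 2 B = \left(B + 2 B \frac{1}{2 B}\right) 2 B = \left(B + 1\right) 2 B = \left(1 + B\right) 2 B = 2 B \left(1 + B\right)$)
$\frac{\left(147 + x\right)^{2}}{g{\left(-137 \right)}} = \frac{\left(147 + 156\right)^{2}}{2 \left(-137\right) \left(1 - 137\right)} = \frac{303^{2}}{2 \left(-137\right) \left(-136\right)} = \frac{91809}{37264}$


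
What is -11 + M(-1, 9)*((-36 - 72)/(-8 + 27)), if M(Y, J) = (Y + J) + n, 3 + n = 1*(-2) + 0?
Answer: -533/19 ≈ -28.053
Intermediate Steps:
n = -5 (n = -3 + (1*(-2) + 0) = -3 + (-2 + 0) = -3 - 2 = -5)
M(Y, J) = -5 + J + Y (M(Y, J) = (Y + J) - 5 = (J + Y) - 5 = -5 + J + Y)
-11 + M(-1, 9)*((-36 - 72)/(-8 + 27)) = -11 + (-5 + 9 - 1)*((-36 - 72)/(-8 + 27)) = -11 + 3*(-108/19) = -11 - 324/19 = -533/19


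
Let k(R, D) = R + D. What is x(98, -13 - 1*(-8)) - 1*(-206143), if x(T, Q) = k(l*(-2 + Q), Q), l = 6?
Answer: 206096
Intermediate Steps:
k(R, D) = D + R
x(T, Q) = -12 + 7*Q (x(T, Q) = Q + 6*(-2 + Q) = Q + (-12 + 6*Q) = -12 + 7*Q)
x(98, -13 - 1*(-8)) - 1*(-206143) = (-12 + 7*(-13 - 1*(-8))) - 1*(-206143) = (-12 + 7*(-13 + 8)) + 206143 = (-12 + 7*(-5)) + 206143 = (-12 - 35) + 206143 = -47 + 206143 = 206096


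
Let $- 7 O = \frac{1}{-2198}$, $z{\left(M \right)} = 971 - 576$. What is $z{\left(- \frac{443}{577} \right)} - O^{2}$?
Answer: $\frac{93507953419}{236728996} \approx 395.0$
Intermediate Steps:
$z{\left(M \right)} = 395$ ($z{\left(M \right)} = 971 - 576 = 395$)
$O = \frac{1}{15386}$ ($O = - \frac{1}{7 \left(-2198\right)} = \left(- \frac{1}{7}\right) \left(- \frac{1}{2198}\right) = \frac{1}{15386} \approx 6.4994 \cdot 10^{-5}$)
$z{\left(- \frac{443}{577} \right)} - O^{2} = 395 - \left(\frac{1}{15386}\right)^{2} = 395 - \frac{1}{236728996} = \frac{93507953419}{236728996}$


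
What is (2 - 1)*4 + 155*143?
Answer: 22169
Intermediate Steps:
(2 - 1)*4 + 155*143 = 1*4 + 22165 = 4 + 22165 = 22169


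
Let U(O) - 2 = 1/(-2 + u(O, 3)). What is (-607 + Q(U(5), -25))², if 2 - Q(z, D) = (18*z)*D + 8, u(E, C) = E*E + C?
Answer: 15649936/169 ≈ 92603.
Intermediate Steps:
u(E, C) = C + E² (u(E, C) = E² + C = C + E²)
U(O) = 2 + 1/(1 + O²) (U(O) = 2 + 1/(-2 + (3 + O²)) = 2 + 1/(1 + O²))
Q(z, D) = -6 - 18*D*z (Q(z, D) = 2 - ((18*z)*D + 8) = 2 - (18*D*z + 8) = 2 - (8 + 18*D*z) = 2 + (-8 - 18*D*z) = -6 - 18*D*z)
(-607 + Q(U(5), -25))² = (-607 + (-6 - 18*(-25)*(3 + 2*5²)/(1 + 5²)))² = (-607 + (-6 - 18*(-25)*(3 + 2*25)/(1 + 25)))² = (-607 + (-6 - 18*(-25)*(3 + 50)/26))² = (-607 + (-6 - 18*(-25)*(1/26)*53))² = (-607 + (-6 - 18*(-25)*53/26))² = (-607 + (-6 + 11925/13))² = (-607 + 11847/13)² = (3956/13)² = 15649936/169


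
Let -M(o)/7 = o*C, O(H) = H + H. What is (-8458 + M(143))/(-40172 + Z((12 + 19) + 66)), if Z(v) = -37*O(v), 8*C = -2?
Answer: 32831/189400 ≈ 0.17334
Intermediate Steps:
C = -1/4 (C = (1/8)*(-2) = -1/4 ≈ -0.25000)
O(H) = 2*H
M(o) = 7*o/4 (M(o) = -7*o*(-1)/4 = -(-7)*o/4 = 7*o/4)
Z(v) = -74*v
(-8458 + M(143))/(-40172 + Z((12 + 19) + 66)) = (-8458 + (7/4)*143)/(-40172 - 74*((12 + 19) + 66)) = (-8458 + 1001/4)/(-40172 - 74*(31 + 66)) = -32831/(4*(-40172 - 74*97)) = -32831/(4*(-40172 - 7178)) = -32831/4/(-47350) = -32831/4*(-1/47350) = 32831/189400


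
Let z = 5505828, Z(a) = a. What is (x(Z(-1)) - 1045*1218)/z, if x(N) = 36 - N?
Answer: -1272773/5505828 ≈ -0.23117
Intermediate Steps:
(x(Z(-1)) - 1045*1218)/z = ((36 - 1*(-1)) - 1045*1218)/5505828 = ((36 + 1) - 1272810)*(1/5505828) = (37 - 1272810)*(1/5505828) = -1272773*1/5505828 = -1272773/5505828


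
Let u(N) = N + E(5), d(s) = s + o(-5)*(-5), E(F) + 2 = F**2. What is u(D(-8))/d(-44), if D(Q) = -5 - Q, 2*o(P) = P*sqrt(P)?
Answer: -4576/10869 - 1300*I*sqrt(5)/10869 ≈ -0.42101 - 0.26745*I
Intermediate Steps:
E(F) = -2 + F**2
o(P) = P**(3/2)/2 (o(P) = (P*sqrt(P))/2 = P**(3/2)/2)
d(s) = s + 25*I*sqrt(5)/2 (d(s) = s + ((-5)**(3/2)/2)*(-5) = s + ((-5*I*sqrt(5))/2)*(-5) = s - 5*I*sqrt(5)/2*(-5) = s + 25*I*sqrt(5)/2)
u(N) = 23 + N (u(N) = N + (-2 + 5**2) = N + (-2 + 25) = N + 23 = 23 + N)
u(D(-8))/d(-44) = (23 + (-5 - 1*(-8)))/(-44 + 25*I*sqrt(5)/2) = (23 + (-5 + 8))/(-44 + 25*I*sqrt(5)/2) = (23 + 3)/(-44 + 25*I*sqrt(5)/2) = 26/(-44 + 25*I*sqrt(5)/2)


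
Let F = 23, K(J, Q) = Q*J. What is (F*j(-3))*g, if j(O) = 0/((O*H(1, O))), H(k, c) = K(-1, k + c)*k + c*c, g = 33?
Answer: 0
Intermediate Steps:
K(J, Q) = J*Q
H(k, c) = c**2 + k*(-c - k) (H(k, c) = (-(k + c))*k + c*c = (-(c + k))*k + c**2 = (-c - k)*k + c**2 = k*(-c - k) + c**2 = c**2 + k*(-c - k))
j(O) = 0 (j(O) = 0/((O*(O**2 - 1*1*(O + 1)))) = 0/((O*(O**2 - 1*1*(1 + O)))) = 0/((O*(O**2 + (-1 - O)))) = 0/((O*(-1 + O**2 - O))) = 0*(1/(O*(-1 + O**2 - O))) = 0)
(F*j(-3))*g = (23*0)*33 = 0*33 = 0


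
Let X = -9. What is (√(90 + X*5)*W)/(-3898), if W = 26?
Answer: -39*√5/1949 ≈ -0.044744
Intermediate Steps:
(√(90 + X*5)*W)/(-3898) = (√(90 - 9*5)*26)/(-3898) = (√(90 - 45)*26)*(-1/3898) = (√45*26)*(-1/3898) = ((3*√5)*26)*(-1/3898) = (78*√5)*(-1/3898) = -39*√5/1949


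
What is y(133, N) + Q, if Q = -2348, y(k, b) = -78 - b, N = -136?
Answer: -2290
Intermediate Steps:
y(133, N) + Q = (-78 - 1*(-136)) - 2348 = (-78 + 136) - 2348 = 58 - 2348 = -2290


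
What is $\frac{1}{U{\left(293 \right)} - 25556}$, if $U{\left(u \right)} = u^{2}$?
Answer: $\frac{1}{60293} \approx 1.6586 \cdot 10^{-5}$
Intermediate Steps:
$\frac{1}{U{\left(293 \right)} - 25556} = \frac{1}{293^{2} - 25556} = \frac{1}{85849 - 25556} = \frac{1}{60293}$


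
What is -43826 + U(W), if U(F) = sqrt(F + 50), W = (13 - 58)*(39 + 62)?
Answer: -43826 + I*sqrt(4495) ≈ -43826.0 + 67.045*I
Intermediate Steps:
W = -4545 (W = -45*101 = -4545)
U(F) = sqrt(50 + F)
-43826 + U(W) = -43826 + sqrt(50 - 4545) = -43826 + sqrt(-4495) = -43826 + I*sqrt(4495)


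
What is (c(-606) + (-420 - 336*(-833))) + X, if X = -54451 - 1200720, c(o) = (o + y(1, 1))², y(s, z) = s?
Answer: -609678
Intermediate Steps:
c(o) = (1 + o)² (c(o) = (o + 1)² = (1 + o)²)
X = -1255171
(c(-606) + (-420 - 336*(-833))) + X = ((1 - 606)² + (-420 - 336*(-833))) - 1255171 = ((-605)² + (-420 + 279888)) - 1255171 = (366025 + 279468) - 1255171 = 645493 - 1255171 = -609678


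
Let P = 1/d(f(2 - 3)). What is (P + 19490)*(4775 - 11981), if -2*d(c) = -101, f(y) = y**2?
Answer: -14184953352/101 ≈ -1.4045e+8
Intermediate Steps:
d(c) = 101/2 (d(c) = -1/2*(-101) = 101/2)
P = 2/101 (P = 1/(101/2) = 2/101 ≈ 0.019802)
(P + 19490)*(4775 - 11981) = (2/101 + 19490)*(4775 - 11981) = (1968492/101)*(-7206) = -14184953352/101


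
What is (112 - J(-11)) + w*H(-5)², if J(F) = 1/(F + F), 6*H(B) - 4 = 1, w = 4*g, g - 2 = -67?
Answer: -13565/198 ≈ -68.510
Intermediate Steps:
g = -65 (g = 2 - 67 = -65)
w = -260 (w = 4*(-65) = -260)
H(B) = ⅚ (H(B) = ⅔ + (⅙)*1 = ⅔ + ⅙ = ⅚)
J(F) = 1/(2*F)
(112 - J(-11)) + w*H(-5)² = (112 - 1/(2*(-11))) - 260*(⅚)² = (112 - (-1)/(2*11)) - 260*25/36 = (112 - 1*(-1/22)) - 1625/9 = (112 + 1/22) - 1625/9 = 2465/22 - 1625/9 = -13565/198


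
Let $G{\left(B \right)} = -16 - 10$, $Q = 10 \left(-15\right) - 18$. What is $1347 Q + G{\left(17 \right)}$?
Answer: $-226322$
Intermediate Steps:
$Q = -168$ ($Q = -150 - 18 = -168$)
$G{\left(B \right)} = -26$ ($G{\left(B \right)} = -16 - 10 = -26$)
$1347 Q + G{\left(17 \right)} = 1347 \left(-168\right) - 26 = -226296 - 26 = -226322$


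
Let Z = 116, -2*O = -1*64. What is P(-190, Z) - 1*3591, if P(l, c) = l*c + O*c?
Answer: -21919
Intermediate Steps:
O = 32 (O = -(-1)*64/2 = -½*(-64) = 32)
P(l, c) = 32*c + c*l (P(l, c) = l*c + 32*c = c*l + 32*c = 32*c + c*l)
P(-190, Z) - 1*3591 = 116*(32 - 190) - 1*3591 = 116*(-158) - 3591 = -18328 - 3591 = -21919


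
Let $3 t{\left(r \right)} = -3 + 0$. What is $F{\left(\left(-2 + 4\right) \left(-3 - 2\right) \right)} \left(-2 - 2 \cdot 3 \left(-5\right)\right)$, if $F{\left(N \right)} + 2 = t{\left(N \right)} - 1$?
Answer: $-112$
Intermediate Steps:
$t{\left(r \right)} = -1$ ($t{\left(r \right)} = \frac{-3 + 0}{3} = \frac{1}{3} \left(-3\right) = -1$)
$F{\left(N \right)} = -4$ ($F{\left(N \right)} = -2 - 2 = -4$)
$F{\left(\left(-2 + 4\right) \left(-3 - 2\right) \right)} \left(-2 - 2 \cdot 3 \left(-5\right)\right) = - 4 \left(-2 - 2 \cdot 3 \left(-5\right)\right) = - 4 \left(-2 - 6 \left(-5\right)\right) = - 4 \left(-2 - -30\right) = - 4 \left(-2 + 30\right) = \left(-4\right) 28 = -112$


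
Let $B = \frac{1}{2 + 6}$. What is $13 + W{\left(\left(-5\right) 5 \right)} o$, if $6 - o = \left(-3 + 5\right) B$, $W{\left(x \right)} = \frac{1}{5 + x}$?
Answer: $\frac{1017}{80} \approx 12.712$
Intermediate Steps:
$B = \frac{1}{8} \approx 0.125$
$o = \frac{23}{4}$ ($o = 6 - \left(-3 + 5\right) \frac{1}{8} = 6 - 2 \cdot \frac{1}{8} = 6 - \frac{1}{4} = \frac{23}{4} \approx 5.75$)
$13 + W{\left(\left(-5\right) 5 \right)} o = 13 + \frac{1}{5 - 25} \cdot \frac{23}{4} = 13 + \frac{1}{-20} \cdot \frac{23}{4} = 13 - \frac{23}{80} = \frac{1017}{80}$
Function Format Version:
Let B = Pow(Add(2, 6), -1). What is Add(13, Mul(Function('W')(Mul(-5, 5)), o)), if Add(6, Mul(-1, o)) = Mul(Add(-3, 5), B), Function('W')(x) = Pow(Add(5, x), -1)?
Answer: Rational(1017, 80) ≈ 12.712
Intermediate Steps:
B = Rational(1, 8) (B = Pow(8, -1) = Rational(1, 8) ≈ 0.12500)
o = Rational(23, 4) (o = Add(6, Mul(-1, Mul(Add(-3, 5), Rational(1, 8)))) = Add(6, Mul(-1, Mul(2, Rational(1, 8)))) = Add(6, Mul(-1, Rational(1, 4))) = Add(6, Rational(-1, 4)) = Rational(23, 4) ≈ 5.7500)
Add(13, Mul(Function('W')(Mul(-5, 5)), o)) = Add(13, Mul(Pow(Add(5, Mul(-5, 5)), -1), Rational(23, 4))) = Add(13, Mul(Pow(Add(5, -25), -1), Rational(23, 4))) = Add(13, Mul(Pow(-20, -1), Rational(23, 4))) = Add(13, Mul(Rational(-1, 20), Rational(23, 4))) = Add(13, Rational(-23, 80)) = Rational(1017, 80)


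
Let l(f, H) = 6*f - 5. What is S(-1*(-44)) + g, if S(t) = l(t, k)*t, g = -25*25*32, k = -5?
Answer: -8604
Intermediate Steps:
l(f, H) = -5 + 6*f
g = -20000 (g = -625*32 = -20000)
S(t) = t*(-5 + 6*t) (S(t) = (-5 + 6*t)*t = t*(-5 + 6*t))
S(-1*(-44)) + g = (-1*(-44))*(-5 + 6*(-1*(-44))) - 20000 = 44*(-5 + 6*44) - 20000 = 44*(-5 + 264) - 20000 = 44*259 - 20000 = 11396 - 20000 = -8604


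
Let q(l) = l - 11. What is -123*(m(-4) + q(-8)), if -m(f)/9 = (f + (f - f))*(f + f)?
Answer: 37761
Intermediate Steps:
q(l) = -11 + l
m(f) = -18*f**2 (m(f) = -9*(f + (f - f))*(f + f) = -9*(f + 0)*2*f = -9*f*2*f = -18*f**2)
-123*(m(-4) + q(-8)) = -123*(-18*(-4)**2 + (-11 - 8)) = -123*(-18*16 - 19) = -123*(-288 - 19) = -123*(-307) = 37761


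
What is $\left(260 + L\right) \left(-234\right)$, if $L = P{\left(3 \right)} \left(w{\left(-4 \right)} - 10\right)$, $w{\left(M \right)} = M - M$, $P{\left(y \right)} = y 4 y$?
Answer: $23400$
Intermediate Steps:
$P{\left(y \right)} = 4 y^{2}$ ($P{\left(y \right)} = 4 y y = 4 y^{2}$)
$w{\left(M \right)} = 0$
$L = -360$ ($L = 4 \cdot 3^{2} \left(0 - 10\right) = 4 \cdot 9 \left(-10\right) = 36 \left(-10\right) = -360$)
$\left(260 + L\right) \left(-234\right) = \left(260 - 360\right) \left(-234\right) = \left(-100\right) \left(-234\right) = 23400$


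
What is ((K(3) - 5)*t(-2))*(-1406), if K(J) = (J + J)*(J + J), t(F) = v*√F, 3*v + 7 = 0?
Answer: 305102*I*√2/3 ≈ 1.4383e+5*I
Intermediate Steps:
v = -7/3 (v = -7/3 + (⅓)*0 = -7/3 + 0 = -7/3 ≈ -2.3333)
t(F) = -7*√F/3
K(J) = 4*J² (K(J) = (2*J)*(2*J) = 4*J²)
((K(3) - 5)*t(-2))*(-1406) = ((4*3² - 5)*(-7*I*√2/3))*(-1406) = ((4*9 - 5)*(-7*I*√2/3))*(-1406) = ((36 - 5)*(-7*I*√2/3))*(-1406) = (31*(-7*I*√2/3))*(-1406) = -217*I*√2/3*(-1406) = 305102*I*√2/3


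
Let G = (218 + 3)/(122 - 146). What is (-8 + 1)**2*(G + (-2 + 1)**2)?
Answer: -9653/24 ≈ -402.21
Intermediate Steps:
G = -221/24 (G = 221/(-24) = 221*(-1/24) = -221/24 ≈ -9.2083)
(-8 + 1)**2*(G + (-2 + 1)**2) = (-8 + 1)**2*(-221/24 + (-2 + 1)**2) = (-7)**2*(-221/24 + (-1)**2) = 49*(-221/24 + 1) = 49*(-197/24) = -9653/24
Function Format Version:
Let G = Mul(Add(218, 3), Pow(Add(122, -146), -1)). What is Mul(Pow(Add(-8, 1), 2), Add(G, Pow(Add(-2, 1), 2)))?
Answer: Rational(-9653, 24) ≈ -402.21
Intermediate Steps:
G = Rational(-221, 24) (G = Mul(221, Pow(-24, -1)) = Mul(221, Rational(-1, 24)) = Rational(-221, 24) ≈ -9.2083)
Mul(Pow(Add(-8, 1), 2), Add(G, Pow(Add(-2, 1), 2))) = Mul(Pow(Add(-8, 1), 2), Add(Rational(-221, 24), Pow(Add(-2, 1), 2))) = Mul(Pow(-7, 2), Add(Rational(-221, 24), Pow(-1, 2))) = Mul(49, Add(Rational(-221, 24), 1)) = Mul(49, Rational(-197, 24)) = Rational(-9653, 24)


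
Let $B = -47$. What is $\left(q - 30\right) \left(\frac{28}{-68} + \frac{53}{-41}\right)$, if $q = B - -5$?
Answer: $\frac{85536}{697} \approx 122.72$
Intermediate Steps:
$q = -42$ ($q = -47 - -5 = -47 + 5 = -42$)
$\left(q - 30\right) \left(\frac{28}{-68} + \frac{53}{-41}\right) = \left(-42 - 30\right) \left(\frac{28}{-68} + \frac{53}{-41}\right) = - 72 \left(28 \left(- \frac{1}{68}\right) + 53 \left(- \frac{1}{41}\right)\right) = - 72 \left(- \frac{7}{17} - \frac{53}{41}\right) = \left(-72\right) \left(- \frac{1188}{697}\right) = \frac{85536}{697}$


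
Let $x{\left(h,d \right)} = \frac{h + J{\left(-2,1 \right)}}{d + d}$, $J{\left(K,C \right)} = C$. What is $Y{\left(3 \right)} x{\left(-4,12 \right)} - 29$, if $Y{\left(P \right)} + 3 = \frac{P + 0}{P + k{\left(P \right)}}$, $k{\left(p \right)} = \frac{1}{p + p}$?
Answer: $- \frac{4369}{152} \approx -28.743$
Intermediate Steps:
$x{\left(h,d \right)} = \frac{1 + h}{2 d}$ ($x{\left(h,d \right)} = \frac{h + 1}{d + d} = \frac{1 + h}{2 d}$)
$k{\left(p \right)} = \frac{1}{2 p}$
$Y{\left(P \right)} = -3 + \frac{P}{P + \frac{1}{2 P}}$ ($Y{\left(P \right)} = -3 + \frac{P + 0}{P + \frac{1}{2 P}} = -3 + \frac{P}{P + \frac{1}{2 P}}$)
$Y{\left(3 \right)} x{\left(-4,12 \right)} - 29 = \frac{-3 - 4 \cdot 3^{2}}{1 + 2 \cdot 3^{2}} \frac{1 - 4}{2 \cdot 12} - 29 = \frac{-3 - 36}{1 + 2 \cdot 9} \cdot \frac{1}{2} \cdot \frac{1}{12} \left(-3\right) - 29 = \frac{-3 - 36}{1 + 18} \left(- \frac{1}{8}\right) - 29 = \frac{1}{19} \left(-39\right) \left(- \frac{1}{8}\right) - 29 = \left(- \frac{39}{19}\right) \left(- \frac{1}{8}\right) - 29 = \frac{39}{152} - 29 = - \frac{4369}{152}$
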